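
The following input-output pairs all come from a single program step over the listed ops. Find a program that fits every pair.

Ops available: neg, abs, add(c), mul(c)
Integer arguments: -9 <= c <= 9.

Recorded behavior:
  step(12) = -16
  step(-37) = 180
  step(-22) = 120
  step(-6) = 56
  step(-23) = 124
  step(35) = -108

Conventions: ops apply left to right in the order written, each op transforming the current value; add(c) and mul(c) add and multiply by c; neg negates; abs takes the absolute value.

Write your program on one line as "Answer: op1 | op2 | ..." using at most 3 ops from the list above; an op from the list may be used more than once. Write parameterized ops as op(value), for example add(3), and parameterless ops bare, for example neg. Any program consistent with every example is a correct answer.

add(-8) | mul(4) | neg

Check, running the answer program on each example:
  12 -> 4 -> 16 -> -16
  -37 -> -45 -> -180 -> 180
  -22 -> -30 -> -120 -> 120
  -6 -> -14 -> -56 -> 56
  -23 -> -31 -> -124 -> 124
  35 -> 27 -> 108 -> -108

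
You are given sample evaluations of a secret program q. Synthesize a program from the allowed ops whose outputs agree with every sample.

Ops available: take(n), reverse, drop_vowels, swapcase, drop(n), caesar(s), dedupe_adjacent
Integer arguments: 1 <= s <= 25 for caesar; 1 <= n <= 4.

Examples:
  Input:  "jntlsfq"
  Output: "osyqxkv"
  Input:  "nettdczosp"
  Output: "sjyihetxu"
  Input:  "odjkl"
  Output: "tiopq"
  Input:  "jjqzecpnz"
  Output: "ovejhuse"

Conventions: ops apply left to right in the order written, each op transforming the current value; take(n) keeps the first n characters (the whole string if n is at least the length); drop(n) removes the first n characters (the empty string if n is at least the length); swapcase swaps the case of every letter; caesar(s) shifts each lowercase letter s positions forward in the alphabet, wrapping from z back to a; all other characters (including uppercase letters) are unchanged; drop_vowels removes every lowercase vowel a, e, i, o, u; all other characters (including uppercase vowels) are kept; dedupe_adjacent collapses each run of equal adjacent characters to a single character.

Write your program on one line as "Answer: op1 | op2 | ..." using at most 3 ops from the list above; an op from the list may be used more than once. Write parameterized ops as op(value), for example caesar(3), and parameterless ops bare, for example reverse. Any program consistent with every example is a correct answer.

dedupe_adjacent | caesar(5)

Check, running the answer program on each example:
  "jntlsfq" -> "jntlsfq" -> "osyqxkv"
  "nettdczosp" -> "netdczosp" -> "sjyihetxu"
  "odjkl" -> "odjkl" -> "tiopq"
  "jjqzecpnz" -> "jqzecpnz" -> "ovejhuse"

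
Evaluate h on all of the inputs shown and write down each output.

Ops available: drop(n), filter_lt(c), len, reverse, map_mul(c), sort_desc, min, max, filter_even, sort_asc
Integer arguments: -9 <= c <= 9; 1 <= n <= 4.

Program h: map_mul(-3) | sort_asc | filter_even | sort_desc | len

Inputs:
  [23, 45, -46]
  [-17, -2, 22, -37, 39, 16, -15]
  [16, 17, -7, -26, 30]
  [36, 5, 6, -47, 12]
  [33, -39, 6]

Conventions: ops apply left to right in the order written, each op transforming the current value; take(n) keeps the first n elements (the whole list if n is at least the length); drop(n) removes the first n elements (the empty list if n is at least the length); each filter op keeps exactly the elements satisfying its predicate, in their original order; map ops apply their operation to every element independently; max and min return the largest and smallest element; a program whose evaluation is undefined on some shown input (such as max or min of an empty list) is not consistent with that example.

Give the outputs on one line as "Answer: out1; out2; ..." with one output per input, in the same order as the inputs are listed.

1; 3; 3; 3; 1

Execution, op by op:
  [23, 45, -46] -> [-69, -135, 138] -> [-135, -69, 138] -> [138] -> [138] -> 1
  [-17, -2, 22, -37, 39, 16, -15] -> [51, 6, -66, 111, -117, -48, 45] -> [-117, -66, -48, 6, 45, 51, 111] -> [-66, -48, 6] -> [6, -48, -66] -> 3
  [16, 17, -7, -26, 30] -> [-48, -51, 21, 78, -90] -> [-90, -51, -48, 21, 78] -> [-90, -48, 78] -> [78, -48, -90] -> 3
  [36, 5, 6, -47, 12] -> [-108, -15, -18, 141, -36] -> [-108, -36, -18, -15, 141] -> [-108, -36, -18] -> [-18, -36, -108] -> 3
  [33, -39, 6] -> [-99, 117, -18] -> [-99, -18, 117] -> [-18] -> [-18] -> 1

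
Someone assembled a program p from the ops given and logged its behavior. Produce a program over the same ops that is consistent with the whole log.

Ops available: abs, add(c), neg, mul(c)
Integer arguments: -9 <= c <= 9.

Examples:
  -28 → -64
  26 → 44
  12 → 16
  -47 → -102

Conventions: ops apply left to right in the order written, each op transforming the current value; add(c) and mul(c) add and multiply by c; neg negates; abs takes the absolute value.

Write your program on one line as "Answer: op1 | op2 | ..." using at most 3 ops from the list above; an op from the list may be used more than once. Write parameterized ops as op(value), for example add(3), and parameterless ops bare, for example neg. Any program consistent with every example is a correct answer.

mul(2) | add(-8)

Check, running the answer program on each example:
  -28 -> -56 -> -64
  26 -> 52 -> 44
  12 -> 24 -> 16
  -47 -> -94 -> -102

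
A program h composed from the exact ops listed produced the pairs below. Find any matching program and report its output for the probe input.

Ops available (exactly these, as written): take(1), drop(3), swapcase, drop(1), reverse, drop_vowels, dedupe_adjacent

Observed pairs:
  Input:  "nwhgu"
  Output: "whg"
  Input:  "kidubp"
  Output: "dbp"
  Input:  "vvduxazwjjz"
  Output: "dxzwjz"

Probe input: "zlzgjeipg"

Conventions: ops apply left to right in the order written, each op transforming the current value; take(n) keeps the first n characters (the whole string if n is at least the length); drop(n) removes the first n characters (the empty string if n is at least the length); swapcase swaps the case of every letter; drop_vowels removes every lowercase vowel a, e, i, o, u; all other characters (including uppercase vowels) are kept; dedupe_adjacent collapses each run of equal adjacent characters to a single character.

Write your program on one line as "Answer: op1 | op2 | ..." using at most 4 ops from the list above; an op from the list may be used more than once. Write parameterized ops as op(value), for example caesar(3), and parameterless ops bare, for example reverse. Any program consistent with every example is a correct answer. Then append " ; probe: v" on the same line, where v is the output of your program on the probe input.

drop_vowels | dedupe_adjacent | drop(1) ; probe: "lzgjpg"

Check, running the answer program on each example:
  "nwhgu" -> "nwhg" -> "nwhg" -> "whg"
  "kidubp" -> "kdbp" -> "kdbp" -> "dbp"
  "vvduxazwjjz" -> "vvdxzwjjz" -> "vdxzwjz" -> "dxzwjz"
  probe: "zlzgjeipg" -> "zlzgjpg" -> "zlzgjpg" -> "lzgjpg"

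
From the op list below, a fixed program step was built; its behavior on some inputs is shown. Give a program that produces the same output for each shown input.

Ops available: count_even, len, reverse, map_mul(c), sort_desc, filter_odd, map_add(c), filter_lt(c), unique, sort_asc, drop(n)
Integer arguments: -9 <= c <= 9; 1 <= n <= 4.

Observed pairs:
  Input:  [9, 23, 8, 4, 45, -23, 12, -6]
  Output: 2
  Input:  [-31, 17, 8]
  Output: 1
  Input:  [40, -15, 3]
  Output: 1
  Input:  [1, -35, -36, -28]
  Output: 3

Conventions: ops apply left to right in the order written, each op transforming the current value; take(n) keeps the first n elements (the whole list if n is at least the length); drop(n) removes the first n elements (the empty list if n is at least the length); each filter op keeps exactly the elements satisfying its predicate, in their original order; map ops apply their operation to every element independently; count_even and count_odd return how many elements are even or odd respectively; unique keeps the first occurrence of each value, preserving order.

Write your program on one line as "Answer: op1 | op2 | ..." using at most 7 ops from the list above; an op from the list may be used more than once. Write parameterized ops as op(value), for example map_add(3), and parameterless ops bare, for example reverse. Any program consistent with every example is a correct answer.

map_mul(-1) | map_mul(-4) | map_mul(5) | filter_lt(3) | reverse | len

Check, running the answer program on each example:
  [9, 23, 8, 4, 45, -23, 12, -6] -> [-9, -23, -8, -4, -45, 23, -12, 6] -> [36, 92, 32, 16, 180, -92, 48, -24] -> [180, 460, 160, 80, 900, -460, 240, -120] -> [-460, -120] -> [-120, -460] -> 2
  [-31, 17, 8] -> [31, -17, -8] -> [-124, 68, 32] -> [-620, 340, 160] -> [-620] -> [-620] -> 1
  [40, -15, 3] -> [-40, 15, -3] -> [160, -60, 12] -> [800, -300, 60] -> [-300] -> [-300] -> 1
  [1, -35, -36, -28] -> [-1, 35, 36, 28] -> [4, -140, -144, -112] -> [20, -700, -720, -560] -> [-700, -720, -560] -> [-560, -720, -700] -> 3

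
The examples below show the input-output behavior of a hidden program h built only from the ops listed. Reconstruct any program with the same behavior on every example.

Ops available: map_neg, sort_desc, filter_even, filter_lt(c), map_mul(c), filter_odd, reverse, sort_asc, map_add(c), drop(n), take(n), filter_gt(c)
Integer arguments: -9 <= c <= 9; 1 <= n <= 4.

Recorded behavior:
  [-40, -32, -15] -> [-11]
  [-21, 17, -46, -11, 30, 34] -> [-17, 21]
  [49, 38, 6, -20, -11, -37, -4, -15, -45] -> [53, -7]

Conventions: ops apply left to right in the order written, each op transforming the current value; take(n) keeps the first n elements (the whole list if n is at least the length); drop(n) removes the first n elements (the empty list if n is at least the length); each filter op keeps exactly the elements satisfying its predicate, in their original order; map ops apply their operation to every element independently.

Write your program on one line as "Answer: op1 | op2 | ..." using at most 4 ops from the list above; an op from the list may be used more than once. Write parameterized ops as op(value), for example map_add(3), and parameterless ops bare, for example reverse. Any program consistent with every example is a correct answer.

filter_odd | map_add(4) | take(2)

Check, running the answer program on each example:
  [-40, -32, -15] -> [-15] -> [-11] -> [-11]
  [-21, 17, -46, -11, 30, 34] -> [-21, 17, -11] -> [-17, 21, -7] -> [-17, 21]
  [49, 38, 6, -20, -11, -37, -4, -15, -45] -> [49, -11, -37, -15, -45] -> [53, -7, -33, -11, -41] -> [53, -7]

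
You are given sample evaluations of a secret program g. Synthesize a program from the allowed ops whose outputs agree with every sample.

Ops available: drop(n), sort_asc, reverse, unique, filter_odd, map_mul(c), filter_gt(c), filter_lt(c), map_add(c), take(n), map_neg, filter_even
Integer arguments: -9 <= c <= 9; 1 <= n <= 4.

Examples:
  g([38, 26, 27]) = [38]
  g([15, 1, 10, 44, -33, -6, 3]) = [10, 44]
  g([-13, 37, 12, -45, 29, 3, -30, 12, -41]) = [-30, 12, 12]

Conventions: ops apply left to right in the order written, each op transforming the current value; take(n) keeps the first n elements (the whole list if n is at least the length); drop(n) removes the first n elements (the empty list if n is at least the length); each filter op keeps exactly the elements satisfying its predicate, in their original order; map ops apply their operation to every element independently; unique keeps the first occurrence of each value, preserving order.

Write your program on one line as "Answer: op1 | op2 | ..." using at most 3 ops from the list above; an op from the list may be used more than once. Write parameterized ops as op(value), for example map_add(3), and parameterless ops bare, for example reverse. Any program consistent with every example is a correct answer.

sort_asc | drop(2) | filter_even

Check, running the answer program on each example:
  [38, 26, 27] -> [26, 27, 38] -> [38] -> [38]
  [15, 1, 10, 44, -33, -6, 3] -> [-33, -6, 1, 3, 10, 15, 44] -> [1, 3, 10, 15, 44] -> [10, 44]
  [-13, 37, 12, -45, 29, 3, -30, 12, -41] -> [-45, -41, -30, -13, 3, 12, 12, 29, 37] -> [-30, -13, 3, 12, 12, 29, 37] -> [-30, 12, 12]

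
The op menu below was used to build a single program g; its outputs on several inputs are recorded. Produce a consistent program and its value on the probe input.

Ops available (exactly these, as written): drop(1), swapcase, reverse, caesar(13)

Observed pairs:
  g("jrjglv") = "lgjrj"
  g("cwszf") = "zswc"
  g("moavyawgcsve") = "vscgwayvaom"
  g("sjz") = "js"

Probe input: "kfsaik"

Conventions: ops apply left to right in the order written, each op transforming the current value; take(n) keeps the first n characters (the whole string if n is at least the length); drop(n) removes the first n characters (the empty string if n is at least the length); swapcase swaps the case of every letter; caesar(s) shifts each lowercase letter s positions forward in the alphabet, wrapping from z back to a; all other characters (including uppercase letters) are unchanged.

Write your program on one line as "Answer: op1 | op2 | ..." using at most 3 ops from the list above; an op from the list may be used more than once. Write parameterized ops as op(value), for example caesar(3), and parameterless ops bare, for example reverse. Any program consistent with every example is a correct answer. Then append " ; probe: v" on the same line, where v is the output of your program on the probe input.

reverse | drop(1) ; probe: "iasfk"

Check, running the answer program on each example:
  "jrjglv" -> "vlgjrj" -> "lgjrj"
  "cwszf" -> "fzswc" -> "zswc"
  "moavyawgcsve" -> "evscgwayvaom" -> "vscgwayvaom"
  "sjz" -> "zjs" -> "js"
  probe: "kfsaik" -> "kiasfk" -> "iasfk"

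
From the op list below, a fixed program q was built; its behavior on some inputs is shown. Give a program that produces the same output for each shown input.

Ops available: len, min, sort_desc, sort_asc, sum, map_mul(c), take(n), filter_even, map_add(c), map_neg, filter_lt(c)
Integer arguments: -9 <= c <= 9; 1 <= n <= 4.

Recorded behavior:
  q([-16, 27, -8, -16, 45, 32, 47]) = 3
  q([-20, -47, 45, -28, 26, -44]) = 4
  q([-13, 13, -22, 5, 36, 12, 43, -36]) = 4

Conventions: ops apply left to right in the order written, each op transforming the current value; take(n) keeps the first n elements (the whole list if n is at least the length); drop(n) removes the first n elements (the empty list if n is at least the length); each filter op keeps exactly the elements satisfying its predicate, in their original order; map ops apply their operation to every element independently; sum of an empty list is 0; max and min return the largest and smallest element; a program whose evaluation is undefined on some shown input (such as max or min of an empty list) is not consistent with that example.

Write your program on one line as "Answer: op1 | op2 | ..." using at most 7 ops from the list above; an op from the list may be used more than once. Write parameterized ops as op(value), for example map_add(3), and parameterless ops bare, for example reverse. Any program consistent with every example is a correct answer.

filter_lt(8) | map_neg | map_add(-2) | sort_desc | map_neg | len

Check, running the answer program on each example:
  [-16, 27, -8, -16, 45, 32, 47] -> [-16, -8, -16] -> [16, 8, 16] -> [14, 6, 14] -> [14, 14, 6] -> [-14, -14, -6] -> 3
  [-20, -47, 45, -28, 26, -44] -> [-20, -47, -28, -44] -> [20, 47, 28, 44] -> [18, 45, 26, 42] -> [45, 42, 26, 18] -> [-45, -42, -26, -18] -> 4
  [-13, 13, -22, 5, 36, 12, 43, -36] -> [-13, -22, 5, -36] -> [13, 22, -5, 36] -> [11, 20, -7, 34] -> [34, 20, 11, -7] -> [-34, -20, -11, 7] -> 4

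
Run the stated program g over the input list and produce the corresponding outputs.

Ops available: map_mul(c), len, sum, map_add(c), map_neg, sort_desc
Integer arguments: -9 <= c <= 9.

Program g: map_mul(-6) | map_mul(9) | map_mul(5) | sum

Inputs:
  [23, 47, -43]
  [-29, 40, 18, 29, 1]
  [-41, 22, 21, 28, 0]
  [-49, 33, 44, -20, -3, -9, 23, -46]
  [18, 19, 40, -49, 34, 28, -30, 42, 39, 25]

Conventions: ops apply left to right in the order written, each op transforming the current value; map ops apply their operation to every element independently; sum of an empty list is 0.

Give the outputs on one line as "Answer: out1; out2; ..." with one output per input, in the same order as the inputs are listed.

Execution, op by op:
  [23, 47, -43] -> [-138, -282, 258] -> [-1242, -2538, 2322] -> [-6210, -12690, 11610] -> -7290
  [-29, 40, 18, 29, 1] -> [174, -240, -108, -174, -6] -> [1566, -2160, -972, -1566, -54] -> [7830, -10800, -4860, -7830, -270] -> -15930
  [-41, 22, 21, 28, 0] -> [246, -132, -126, -168, 0] -> [2214, -1188, -1134, -1512, 0] -> [11070, -5940, -5670, -7560, 0] -> -8100
  [-49, 33, 44, -20, -3, -9, 23, -46] -> [294, -198, -264, 120, 18, 54, -138, 276] -> [2646, -1782, -2376, 1080, 162, 486, -1242, 2484] -> [13230, -8910, -11880, 5400, 810, 2430, -6210, 12420] -> 7290
  [18, 19, 40, -49, 34, 28, -30, 42, 39, 25] -> [-108, -114, -240, 294, -204, -168, 180, -252, -234, -150] -> [-972, -1026, -2160, 2646, -1836, -1512, 1620, -2268, -2106, -1350] -> [-4860, -5130, -10800, 13230, -9180, -7560, 8100, -11340, -10530, -6750] -> -44820

-7290; -15930; -8100; 7290; -44820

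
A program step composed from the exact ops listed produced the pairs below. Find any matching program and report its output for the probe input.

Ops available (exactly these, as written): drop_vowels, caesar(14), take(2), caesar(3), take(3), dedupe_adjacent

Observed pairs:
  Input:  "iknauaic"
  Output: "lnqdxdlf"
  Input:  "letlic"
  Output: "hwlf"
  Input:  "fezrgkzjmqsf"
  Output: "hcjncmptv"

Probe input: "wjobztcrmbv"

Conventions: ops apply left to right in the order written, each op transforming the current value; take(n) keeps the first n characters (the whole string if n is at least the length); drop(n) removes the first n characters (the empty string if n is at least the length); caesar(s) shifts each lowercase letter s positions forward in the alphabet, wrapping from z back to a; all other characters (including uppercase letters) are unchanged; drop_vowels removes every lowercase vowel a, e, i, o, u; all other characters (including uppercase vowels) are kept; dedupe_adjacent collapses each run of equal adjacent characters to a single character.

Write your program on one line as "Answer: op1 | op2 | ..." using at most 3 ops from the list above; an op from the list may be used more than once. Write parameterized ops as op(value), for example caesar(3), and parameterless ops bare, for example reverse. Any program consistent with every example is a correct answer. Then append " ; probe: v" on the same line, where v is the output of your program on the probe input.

caesar(3) | drop_vowels ; probe: "zmrcwfpy"

Check, running the answer program on each example:
  "iknauaic" -> "lnqdxdlf" -> "lnqdxdlf"
  "letlic" -> "ohwolf" -> "hwlf"
  "fezrgkzjmqsf" -> "ihcujncmptvi" -> "hcjncmptv"
  probe: "wjobztcrmbv" -> "zmrecwfupey" -> "zmrcwfpy"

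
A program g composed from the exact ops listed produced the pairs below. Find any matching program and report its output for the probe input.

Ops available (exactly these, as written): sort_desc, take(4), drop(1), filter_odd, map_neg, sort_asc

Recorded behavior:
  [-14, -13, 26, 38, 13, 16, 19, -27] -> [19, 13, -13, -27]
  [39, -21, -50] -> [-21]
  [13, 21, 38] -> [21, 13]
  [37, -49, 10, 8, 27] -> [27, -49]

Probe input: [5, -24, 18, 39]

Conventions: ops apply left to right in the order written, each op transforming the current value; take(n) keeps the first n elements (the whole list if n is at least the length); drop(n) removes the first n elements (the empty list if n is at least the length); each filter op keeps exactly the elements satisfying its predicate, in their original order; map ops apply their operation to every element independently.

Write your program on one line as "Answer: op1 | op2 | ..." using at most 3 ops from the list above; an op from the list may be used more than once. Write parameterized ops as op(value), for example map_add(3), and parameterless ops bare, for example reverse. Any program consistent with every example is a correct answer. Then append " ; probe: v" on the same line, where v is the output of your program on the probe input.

sort_desc | drop(1) | filter_odd ; probe: [5]

Check, running the answer program on each example:
  [-14, -13, 26, 38, 13, 16, 19, -27] -> [38, 26, 19, 16, 13, -13, -14, -27] -> [26, 19, 16, 13, -13, -14, -27] -> [19, 13, -13, -27]
  [39, -21, -50] -> [39, -21, -50] -> [-21, -50] -> [-21]
  [13, 21, 38] -> [38, 21, 13] -> [21, 13] -> [21, 13]
  [37, -49, 10, 8, 27] -> [37, 27, 10, 8, -49] -> [27, 10, 8, -49] -> [27, -49]
  probe: [5, -24, 18, 39] -> [39, 18, 5, -24] -> [18, 5, -24] -> [5]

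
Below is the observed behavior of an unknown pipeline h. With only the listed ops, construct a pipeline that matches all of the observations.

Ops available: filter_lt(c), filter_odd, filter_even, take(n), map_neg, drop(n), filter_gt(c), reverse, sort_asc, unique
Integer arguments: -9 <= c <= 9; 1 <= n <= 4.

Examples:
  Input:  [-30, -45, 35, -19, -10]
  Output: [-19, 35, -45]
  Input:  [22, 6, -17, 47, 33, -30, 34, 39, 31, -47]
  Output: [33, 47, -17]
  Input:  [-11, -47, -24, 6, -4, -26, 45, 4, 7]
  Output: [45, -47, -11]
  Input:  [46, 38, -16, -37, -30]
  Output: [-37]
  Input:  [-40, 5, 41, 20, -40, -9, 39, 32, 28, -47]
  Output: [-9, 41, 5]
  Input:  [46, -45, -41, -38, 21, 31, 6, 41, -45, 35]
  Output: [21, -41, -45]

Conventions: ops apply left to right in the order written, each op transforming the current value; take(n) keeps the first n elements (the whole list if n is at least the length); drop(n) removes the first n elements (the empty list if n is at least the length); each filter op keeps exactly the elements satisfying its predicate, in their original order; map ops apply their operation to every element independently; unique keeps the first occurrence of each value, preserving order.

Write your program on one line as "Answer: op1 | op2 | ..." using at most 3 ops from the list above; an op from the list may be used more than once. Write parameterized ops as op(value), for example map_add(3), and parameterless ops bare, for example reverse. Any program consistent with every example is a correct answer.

filter_odd | take(3) | reverse

Check, running the answer program on each example:
  [-30, -45, 35, -19, -10] -> [-45, 35, -19] -> [-45, 35, -19] -> [-19, 35, -45]
  [22, 6, -17, 47, 33, -30, 34, 39, 31, -47] -> [-17, 47, 33, 39, 31, -47] -> [-17, 47, 33] -> [33, 47, -17]
  [-11, -47, -24, 6, -4, -26, 45, 4, 7] -> [-11, -47, 45, 7] -> [-11, -47, 45] -> [45, -47, -11]
  [46, 38, -16, -37, -30] -> [-37] -> [-37] -> [-37]
  [-40, 5, 41, 20, -40, -9, 39, 32, 28, -47] -> [5, 41, -9, 39, -47] -> [5, 41, -9] -> [-9, 41, 5]
  [46, -45, -41, -38, 21, 31, 6, 41, -45, 35] -> [-45, -41, 21, 31, 41, -45, 35] -> [-45, -41, 21] -> [21, -41, -45]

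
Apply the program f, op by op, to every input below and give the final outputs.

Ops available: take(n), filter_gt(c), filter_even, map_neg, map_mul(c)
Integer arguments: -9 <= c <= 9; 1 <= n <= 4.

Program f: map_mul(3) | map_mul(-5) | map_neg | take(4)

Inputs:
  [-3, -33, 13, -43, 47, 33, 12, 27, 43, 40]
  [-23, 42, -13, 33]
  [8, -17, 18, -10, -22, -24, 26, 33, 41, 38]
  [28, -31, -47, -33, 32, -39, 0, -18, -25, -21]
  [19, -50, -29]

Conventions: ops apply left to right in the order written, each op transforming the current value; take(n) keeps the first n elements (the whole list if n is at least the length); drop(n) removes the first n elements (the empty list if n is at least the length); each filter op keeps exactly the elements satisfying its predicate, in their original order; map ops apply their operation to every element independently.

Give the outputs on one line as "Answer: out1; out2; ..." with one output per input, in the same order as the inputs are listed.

[-45, -495, 195, -645]; [-345, 630, -195, 495]; [120, -255, 270, -150]; [420, -465, -705, -495]; [285, -750, -435]

Execution, op by op:
  [-3, -33, 13, -43, 47, 33, 12, 27, 43, 40] -> [-9, -99, 39, -129, 141, 99, 36, 81, 129, 120] -> [45, 495, -195, 645, -705, -495, -180, -405, -645, -600] -> [-45, -495, 195, -645, 705, 495, 180, 405, 645, 600] -> [-45, -495, 195, -645]
  [-23, 42, -13, 33] -> [-69, 126, -39, 99] -> [345, -630, 195, -495] -> [-345, 630, -195, 495] -> [-345, 630, -195, 495]
  [8, -17, 18, -10, -22, -24, 26, 33, 41, 38] -> [24, -51, 54, -30, -66, -72, 78, 99, 123, 114] -> [-120, 255, -270, 150, 330, 360, -390, -495, -615, -570] -> [120, -255, 270, -150, -330, -360, 390, 495, 615, 570] -> [120, -255, 270, -150]
  [28, -31, -47, -33, 32, -39, 0, -18, -25, -21] -> [84, -93, -141, -99, 96, -117, 0, -54, -75, -63] -> [-420, 465, 705, 495, -480, 585, 0, 270, 375, 315] -> [420, -465, -705, -495, 480, -585, 0, -270, -375, -315] -> [420, -465, -705, -495]
  [19, -50, -29] -> [57, -150, -87] -> [-285, 750, 435] -> [285, -750, -435] -> [285, -750, -435]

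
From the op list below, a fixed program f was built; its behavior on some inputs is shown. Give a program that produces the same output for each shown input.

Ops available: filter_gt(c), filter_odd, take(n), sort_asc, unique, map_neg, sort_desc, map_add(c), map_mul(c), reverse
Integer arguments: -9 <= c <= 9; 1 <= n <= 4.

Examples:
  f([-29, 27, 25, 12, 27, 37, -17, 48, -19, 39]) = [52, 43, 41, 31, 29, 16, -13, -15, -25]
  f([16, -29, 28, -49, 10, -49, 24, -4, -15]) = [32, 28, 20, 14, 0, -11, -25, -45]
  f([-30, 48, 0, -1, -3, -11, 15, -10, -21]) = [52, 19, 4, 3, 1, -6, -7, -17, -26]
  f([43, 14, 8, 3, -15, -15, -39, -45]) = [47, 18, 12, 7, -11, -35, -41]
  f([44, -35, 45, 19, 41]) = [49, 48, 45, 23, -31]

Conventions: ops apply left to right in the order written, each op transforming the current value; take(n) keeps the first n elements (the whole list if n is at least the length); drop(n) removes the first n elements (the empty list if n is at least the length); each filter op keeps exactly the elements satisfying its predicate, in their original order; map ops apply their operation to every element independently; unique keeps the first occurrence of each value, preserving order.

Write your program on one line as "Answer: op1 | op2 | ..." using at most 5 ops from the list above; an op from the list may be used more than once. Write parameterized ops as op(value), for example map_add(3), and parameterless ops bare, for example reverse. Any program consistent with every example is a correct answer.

map_add(4) | unique | sort_asc | sort_desc

Check, running the answer program on each example:
  [-29, 27, 25, 12, 27, 37, -17, 48, -19, 39] -> [-25, 31, 29, 16, 31, 41, -13, 52, -15, 43] -> [-25, 31, 29, 16, 41, -13, 52, -15, 43] -> [-25, -15, -13, 16, 29, 31, 41, 43, 52] -> [52, 43, 41, 31, 29, 16, -13, -15, -25]
  [16, -29, 28, -49, 10, -49, 24, -4, -15] -> [20, -25, 32, -45, 14, -45, 28, 0, -11] -> [20, -25, 32, -45, 14, 28, 0, -11] -> [-45, -25, -11, 0, 14, 20, 28, 32] -> [32, 28, 20, 14, 0, -11, -25, -45]
  [-30, 48, 0, -1, -3, -11, 15, -10, -21] -> [-26, 52, 4, 3, 1, -7, 19, -6, -17] -> [-26, 52, 4, 3, 1, -7, 19, -6, -17] -> [-26, -17, -7, -6, 1, 3, 4, 19, 52] -> [52, 19, 4, 3, 1, -6, -7, -17, -26]
  [43, 14, 8, 3, -15, -15, -39, -45] -> [47, 18, 12, 7, -11, -11, -35, -41] -> [47, 18, 12, 7, -11, -35, -41] -> [-41, -35, -11, 7, 12, 18, 47] -> [47, 18, 12, 7, -11, -35, -41]
  [44, -35, 45, 19, 41] -> [48, -31, 49, 23, 45] -> [48, -31, 49, 23, 45] -> [-31, 23, 45, 48, 49] -> [49, 48, 45, 23, -31]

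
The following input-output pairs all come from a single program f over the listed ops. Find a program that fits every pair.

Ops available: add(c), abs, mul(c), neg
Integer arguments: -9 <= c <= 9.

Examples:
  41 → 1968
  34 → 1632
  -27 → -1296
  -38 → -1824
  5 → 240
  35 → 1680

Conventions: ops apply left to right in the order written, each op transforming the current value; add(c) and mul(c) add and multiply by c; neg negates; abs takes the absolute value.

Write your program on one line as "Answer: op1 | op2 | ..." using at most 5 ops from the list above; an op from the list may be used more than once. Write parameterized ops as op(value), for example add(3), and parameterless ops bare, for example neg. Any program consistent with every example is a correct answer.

neg | mul(6) | mul(-2) | mul(-4) | neg

Check, running the answer program on each example:
  41 -> -41 -> -246 -> 492 -> -1968 -> 1968
  34 -> -34 -> -204 -> 408 -> -1632 -> 1632
  -27 -> 27 -> 162 -> -324 -> 1296 -> -1296
  -38 -> 38 -> 228 -> -456 -> 1824 -> -1824
  5 -> -5 -> -30 -> 60 -> -240 -> 240
  35 -> -35 -> -210 -> 420 -> -1680 -> 1680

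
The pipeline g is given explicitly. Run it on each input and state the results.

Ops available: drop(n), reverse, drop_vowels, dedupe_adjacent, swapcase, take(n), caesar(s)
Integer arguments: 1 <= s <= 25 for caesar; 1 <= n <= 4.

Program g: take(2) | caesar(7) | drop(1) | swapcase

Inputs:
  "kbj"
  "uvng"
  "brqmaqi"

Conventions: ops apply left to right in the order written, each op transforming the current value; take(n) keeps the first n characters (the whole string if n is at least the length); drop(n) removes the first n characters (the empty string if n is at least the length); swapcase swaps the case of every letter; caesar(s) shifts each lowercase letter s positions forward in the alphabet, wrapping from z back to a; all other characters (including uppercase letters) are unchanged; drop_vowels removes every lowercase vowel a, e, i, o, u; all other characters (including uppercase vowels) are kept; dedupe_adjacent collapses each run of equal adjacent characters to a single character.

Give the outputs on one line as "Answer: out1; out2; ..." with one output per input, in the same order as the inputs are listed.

"I"; "C"; "Y"

Execution, op by op:
  "kbj" -> "kb" -> "ri" -> "i" -> "I"
  "uvng" -> "uv" -> "bc" -> "c" -> "C"
  "brqmaqi" -> "br" -> "iy" -> "y" -> "Y"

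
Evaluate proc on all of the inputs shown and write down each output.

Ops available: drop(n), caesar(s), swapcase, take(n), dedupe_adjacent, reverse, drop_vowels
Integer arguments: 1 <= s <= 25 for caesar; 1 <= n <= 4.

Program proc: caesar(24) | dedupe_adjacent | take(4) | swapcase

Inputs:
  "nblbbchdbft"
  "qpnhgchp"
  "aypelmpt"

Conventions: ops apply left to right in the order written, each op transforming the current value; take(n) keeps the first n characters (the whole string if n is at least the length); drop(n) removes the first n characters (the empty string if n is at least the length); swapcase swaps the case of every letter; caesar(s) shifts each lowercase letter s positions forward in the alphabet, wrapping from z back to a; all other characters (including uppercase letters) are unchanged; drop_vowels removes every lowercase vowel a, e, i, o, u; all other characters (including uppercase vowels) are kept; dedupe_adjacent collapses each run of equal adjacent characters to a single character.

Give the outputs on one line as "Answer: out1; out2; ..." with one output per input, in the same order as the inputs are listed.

"LZJZ"; "ONLF"; "YWNC"

Execution, op by op:
  "nblbbchdbft" -> "lzjzzafbzdr" -> "lzjzafbzdr" -> "lzjz" -> "LZJZ"
  "qpnhgchp" -> "onlfeafn" -> "onlfeafn" -> "onlf" -> "ONLF"
  "aypelmpt" -> "ywncjknr" -> "ywncjknr" -> "ywnc" -> "YWNC"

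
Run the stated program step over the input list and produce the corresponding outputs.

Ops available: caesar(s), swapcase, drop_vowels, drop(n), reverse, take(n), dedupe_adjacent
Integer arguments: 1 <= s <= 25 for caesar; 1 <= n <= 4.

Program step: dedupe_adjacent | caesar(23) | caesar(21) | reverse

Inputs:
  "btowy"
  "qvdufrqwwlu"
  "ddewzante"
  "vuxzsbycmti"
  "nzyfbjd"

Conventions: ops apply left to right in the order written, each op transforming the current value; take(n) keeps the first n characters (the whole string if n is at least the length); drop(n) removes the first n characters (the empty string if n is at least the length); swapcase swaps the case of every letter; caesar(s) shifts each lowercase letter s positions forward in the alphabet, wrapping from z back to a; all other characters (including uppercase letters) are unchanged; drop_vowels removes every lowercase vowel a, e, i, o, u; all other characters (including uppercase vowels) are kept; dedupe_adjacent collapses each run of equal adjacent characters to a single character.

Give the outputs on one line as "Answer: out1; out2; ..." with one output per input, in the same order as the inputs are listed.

"qoglt"; "mdoijxmvni"; "wlfsrowv"; "aleuqtkrpmn"; "vbtxqrf"

Execution, op by op:
  "btowy" -> "btowy" -> "yqltv" -> "tlgoq" -> "qoglt"
  "qvdufrqwwlu" -> "qvdufrqwlu" -> "nsarcontir" -> "invmxjiodm" -> "mdoijxmvni"
  "ddewzante" -> "dewzante" -> "abtwxkqb" -> "vworsflw" -> "wlfsrowv"
  "vuxzsbycmti" -> "vuxzsbycmti" -> "sruwpyvzjqf" -> "nmprktquela" -> "aleuqtkrpmn"
  "nzyfbjd" -> "nzyfbjd" -> "kwvcyga" -> "frqxtbv" -> "vbtxqrf"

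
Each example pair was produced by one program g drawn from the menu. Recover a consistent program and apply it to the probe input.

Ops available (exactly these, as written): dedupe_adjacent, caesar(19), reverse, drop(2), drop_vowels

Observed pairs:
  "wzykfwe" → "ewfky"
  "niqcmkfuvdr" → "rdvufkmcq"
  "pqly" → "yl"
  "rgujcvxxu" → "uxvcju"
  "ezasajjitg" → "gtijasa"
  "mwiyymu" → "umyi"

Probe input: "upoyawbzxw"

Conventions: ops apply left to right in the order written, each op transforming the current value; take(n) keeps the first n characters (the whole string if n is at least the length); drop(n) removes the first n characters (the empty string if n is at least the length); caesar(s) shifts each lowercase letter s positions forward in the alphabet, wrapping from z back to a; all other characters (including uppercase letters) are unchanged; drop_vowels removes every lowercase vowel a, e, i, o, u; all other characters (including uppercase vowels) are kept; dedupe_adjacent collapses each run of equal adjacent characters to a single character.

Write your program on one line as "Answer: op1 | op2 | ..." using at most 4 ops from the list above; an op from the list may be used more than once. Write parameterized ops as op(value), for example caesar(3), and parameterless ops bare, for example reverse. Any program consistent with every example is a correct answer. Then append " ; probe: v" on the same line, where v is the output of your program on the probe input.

drop(2) | dedupe_adjacent | reverse ; probe: "wxzbwayo"

Check, running the answer program on each example:
  "wzykfwe" -> "ykfwe" -> "ykfwe" -> "ewfky"
  "niqcmkfuvdr" -> "qcmkfuvdr" -> "qcmkfuvdr" -> "rdvufkmcq"
  "pqly" -> "ly" -> "ly" -> "yl"
  "rgujcvxxu" -> "ujcvxxu" -> "ujcvxu" -> "uxvcju"
  "ezasajjitg" -> "asajjitg" -> "asajitg" -> "gtijasa"
  "mwiyymu" -> "iyymu" -> "iymu" -> "umyi"
  probe: "upoyawbzxw" -> "oyawbzxw" -> "oyawbzxw" -> "wxzbwayo"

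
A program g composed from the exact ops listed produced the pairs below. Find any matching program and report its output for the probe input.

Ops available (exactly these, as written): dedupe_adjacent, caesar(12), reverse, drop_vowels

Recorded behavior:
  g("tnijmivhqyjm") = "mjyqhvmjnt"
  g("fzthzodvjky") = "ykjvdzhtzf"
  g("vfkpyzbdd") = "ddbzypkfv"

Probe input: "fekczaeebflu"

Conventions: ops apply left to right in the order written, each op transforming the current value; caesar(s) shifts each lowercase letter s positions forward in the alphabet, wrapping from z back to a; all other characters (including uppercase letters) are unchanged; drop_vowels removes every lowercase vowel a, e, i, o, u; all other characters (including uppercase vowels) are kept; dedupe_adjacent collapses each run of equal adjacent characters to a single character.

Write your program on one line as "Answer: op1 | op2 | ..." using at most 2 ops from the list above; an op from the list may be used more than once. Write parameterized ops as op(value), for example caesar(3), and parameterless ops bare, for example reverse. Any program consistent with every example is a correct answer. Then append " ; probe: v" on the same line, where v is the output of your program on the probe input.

reverse | drop_vowels ; probe: "lfbzckf"

Check, running the answer program on each example:
  "tnijmivhqyjm" -> "mjyqhvimjint" -> "mjyqhvmjnt"
  "fzthzodvjky" -> "ykjvdozhtzf" -> "ykjvdzhtzf"
  "vfkpyzbdd" -> "ddbzypkfv" -> "ddbzypkfv"
  probe: "fekczaeebflu" -> "ulfbeeazckef" -> "lfbzckf"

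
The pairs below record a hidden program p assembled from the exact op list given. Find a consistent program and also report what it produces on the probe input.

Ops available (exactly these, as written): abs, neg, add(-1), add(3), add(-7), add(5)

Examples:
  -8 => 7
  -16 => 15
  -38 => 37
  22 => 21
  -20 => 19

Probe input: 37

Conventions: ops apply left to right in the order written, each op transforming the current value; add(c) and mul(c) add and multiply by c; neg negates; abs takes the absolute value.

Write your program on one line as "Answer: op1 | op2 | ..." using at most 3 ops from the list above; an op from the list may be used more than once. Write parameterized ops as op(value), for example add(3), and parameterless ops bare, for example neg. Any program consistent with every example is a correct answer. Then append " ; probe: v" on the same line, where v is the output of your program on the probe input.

abs | add(-1) ; probe: 36

Check, running the answer program on each example:
  -8 -> 8 -> 7
  -16 -> 16 -> 15
  -38 -> 38 -> 37
  22 -> 22 -> 21
  -20 -> 20 -> 19
  probe: 37 -> 37 -> 36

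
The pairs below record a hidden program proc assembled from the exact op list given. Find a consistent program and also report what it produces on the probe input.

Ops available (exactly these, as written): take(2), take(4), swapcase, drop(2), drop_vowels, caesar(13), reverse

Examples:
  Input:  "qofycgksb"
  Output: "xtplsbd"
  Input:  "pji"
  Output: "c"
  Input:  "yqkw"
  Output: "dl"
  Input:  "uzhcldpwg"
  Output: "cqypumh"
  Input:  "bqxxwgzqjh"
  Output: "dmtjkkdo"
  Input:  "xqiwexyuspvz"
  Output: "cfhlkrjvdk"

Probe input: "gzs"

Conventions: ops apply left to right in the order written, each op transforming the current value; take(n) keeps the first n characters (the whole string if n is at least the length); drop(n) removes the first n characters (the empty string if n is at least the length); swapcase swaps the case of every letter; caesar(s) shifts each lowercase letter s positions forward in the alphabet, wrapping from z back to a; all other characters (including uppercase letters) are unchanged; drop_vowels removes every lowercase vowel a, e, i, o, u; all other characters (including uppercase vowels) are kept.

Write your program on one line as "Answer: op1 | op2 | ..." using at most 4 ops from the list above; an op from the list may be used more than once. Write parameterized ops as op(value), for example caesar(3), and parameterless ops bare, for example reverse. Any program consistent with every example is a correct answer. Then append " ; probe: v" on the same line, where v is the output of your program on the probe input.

reverse | drop(2) | caesar(13) ; probe: "t"

Check, running the answer program on each example:
  "qofycgksb" -> "bskgcyfoq" -> "kgcyfoq" -> "xtplsbd"
  "pji" -> "ijp" -> "p" -> "c"
  "yqkw" -> "wkqy" -> "qy" -> "dl"
  "uzhcldpwg" -> "gwpdlchzu" -> "pdlchzu" -> "cqypumh"
  "bqxxwgzqjh" -> "hjqzgwxxqb" -> "qzgwxxqb" -> "dmtjkkdo"
  "xqiwexyuspvz" -> "zvpsuyxewiqx" -> "psuyxewiqx" -> "cfhlkrjvdk"
  probe: "gzs" -> "szg" -> "g" -> "t"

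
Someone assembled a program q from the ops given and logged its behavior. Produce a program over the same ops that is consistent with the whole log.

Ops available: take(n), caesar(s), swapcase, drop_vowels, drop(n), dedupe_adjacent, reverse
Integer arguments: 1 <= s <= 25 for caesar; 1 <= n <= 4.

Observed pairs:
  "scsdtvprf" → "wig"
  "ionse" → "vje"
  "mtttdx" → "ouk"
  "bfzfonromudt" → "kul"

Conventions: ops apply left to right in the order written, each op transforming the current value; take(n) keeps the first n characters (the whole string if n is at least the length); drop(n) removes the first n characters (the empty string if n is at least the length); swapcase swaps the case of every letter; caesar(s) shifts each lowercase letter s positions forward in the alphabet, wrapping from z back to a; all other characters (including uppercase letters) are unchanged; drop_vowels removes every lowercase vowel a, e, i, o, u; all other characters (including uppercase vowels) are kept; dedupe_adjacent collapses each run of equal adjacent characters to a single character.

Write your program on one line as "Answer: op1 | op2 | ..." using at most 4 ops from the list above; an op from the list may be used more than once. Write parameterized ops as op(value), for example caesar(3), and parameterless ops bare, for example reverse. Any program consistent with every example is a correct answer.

reverse | caesar(17) | take(3)

Check, running the answer program on each example:
  "scsdtvprf" -> "frpvtdscs" -> "wigmkujtj" -> "wig"
  "ionse" -> "esnoi" -> "vjefz" -> "vje"
  "mtttdx" -> "xdtttm" -> "oukkkd" -> "ouk"
  "bfzfonromudt" -> "tdumornofzfb" -> "kuldfiefwqws" -> "kul"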